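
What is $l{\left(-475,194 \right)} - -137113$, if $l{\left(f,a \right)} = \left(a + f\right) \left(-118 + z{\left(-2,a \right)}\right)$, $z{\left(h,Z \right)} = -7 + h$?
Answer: $172800$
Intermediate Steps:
$l{\left(f,a \right)} = - 127 a - 127 f$ ($l{\left(f,a \right)} = \left(a + f\right) \left(-118 - 9\right) = \left(a + f\right) \left(-127\right) = - 127 a - 127 f$)
$l{\left(-475,194 \right)} - -137113 = \left(\left(-127\right) 194 - -60325\right) - -137113 = \left(-24638 + 60325\right) + 137113 = 35687 + 137113 = 172800$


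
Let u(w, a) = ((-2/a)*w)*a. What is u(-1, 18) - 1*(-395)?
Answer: 397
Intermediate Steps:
u(w, a) = -2*w (u(w, a) = (-2*w/a)*a = -2*w)
u(-1, 18) - 1*(-395) = -2*(-1) - 1*(-395) = 2 + 395 = 397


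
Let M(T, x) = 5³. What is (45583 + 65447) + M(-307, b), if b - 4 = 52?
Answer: 111155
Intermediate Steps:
b = 56 (b = 4 + 52 = 56)
M(T, x) = 125
(45583 + 65447) + M(-307, b) = (45583 + 65447) + 125 = 111030 + 125 = 111155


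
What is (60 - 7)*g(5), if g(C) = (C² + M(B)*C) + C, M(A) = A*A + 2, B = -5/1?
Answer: 8745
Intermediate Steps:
B = -5 (B = -5*1 = -5)
M(A) = 2 + A² (M(A) = A² + 2 = 2 + A²)
g(C) = C² + 28*C (g(C) = (C² + (2 + (-5)²)*C) + C = (C² + (2 + 25)*C) + C = (C² + 27*C) + C = C² + 28*C)
(60 - 7)*g(5) = (60 - 7)*(5*(28 + 5)) = 53*(5*33) = 53*165 = 8745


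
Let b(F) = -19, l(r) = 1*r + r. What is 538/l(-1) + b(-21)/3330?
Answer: -895789/3330 ≈ -269.01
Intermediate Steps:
l(r) = 2*r (l(r) = r + r = 2*r)
538/l(-1) + b(-21)/3330 = 538/((2*(-1))) - 19/3330 = 538/(-2) - 19*1/3330 = 538*(-1/2) - 19/3330 = -269 - 19/3330 = -895789/3330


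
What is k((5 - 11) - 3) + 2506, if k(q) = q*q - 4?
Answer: 2583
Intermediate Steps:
k(q) = -4 + q² (k(q) = q² - 4 = -4 + q²)
k((5 - 11) - 3) + 2506 = (-4 + ((5 - 11) - 3)²) + 2506 = (-4 + (-6 - 3)²) + 2506 = (-4 + (-9)²) + 2506 = (-4 + 81) + 2506 = 77 + 2506 = 2583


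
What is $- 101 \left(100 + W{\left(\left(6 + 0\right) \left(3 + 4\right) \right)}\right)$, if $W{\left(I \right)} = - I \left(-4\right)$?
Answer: $-27068$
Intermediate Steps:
$W{\left(I \right)} = 4 I$ ($W{\left(I \right)} = - \left(-4\right) I = 4 I$)
$- 101 \left(100 + W{\left(\left(6 + 0\right) \left(3 + 4\right) \right)}\right) = - 101 \left(100 + 4 \left(6 + 0\right) \left(3 + 4\right)\right) = - 101 \left(100 + 4 \cdot 6 \cdot 7\right) = - 101 \left(100 + 4 \cdot 42\right) = - 101 \left(100 + 168\right) = \left(-101\right) 268 = -27068$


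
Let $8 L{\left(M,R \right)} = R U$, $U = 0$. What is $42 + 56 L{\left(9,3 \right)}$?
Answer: $42$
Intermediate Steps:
$L{\left(M,R \right)} = 0$ ($L{\left(M,R \right)} = \frac{R 0}{8} = \frac{1}{8} \cdot 0 = 0$)
$42 + 56 L{\left(9,3 \right)} = 42 + 56 \cdot 0 = 42 + 0 = 42$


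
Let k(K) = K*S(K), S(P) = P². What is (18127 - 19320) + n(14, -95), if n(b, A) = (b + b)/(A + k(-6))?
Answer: -371051/311 ≈ -1193.1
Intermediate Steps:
k(K) = K³ (k(K) = K*K² = K³)
n(b, A) = 2*b/(-216 + A) (n(b, A) = (b + b)/(A + (-6)³) = (2*b)/(A - 216) = (2*b)/(-216 + A) = 2*b/(-216 + A))
(18127 - 19320) + n(14, -95) = (18127 - 19320) + 2*14/(-216 - 95) = -1193 + 2*14/(-311) = -1193 + 2*14*(-1/311) = -1193 - 28/311 = -371051/311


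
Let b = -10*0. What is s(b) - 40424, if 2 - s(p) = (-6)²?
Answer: -40458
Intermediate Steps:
b = 0
s(p) = -34 (s(p) = 2 - 1*(-6)² = 2 - 1*36 = 2 - 36 = -34)
s(b) - 40424 = -34 - 40424 = -40458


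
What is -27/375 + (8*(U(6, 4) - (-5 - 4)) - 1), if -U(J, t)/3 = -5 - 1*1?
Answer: 26866/125 ≈ 214.93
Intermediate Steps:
U(J, t) = 18 (U(J, t) = -3*(-5 - 1*1) = -3*(-5 - 1) = -3*(-6) = 18)
-27/375 + (8*(U(6, 4) - (-5 - 4)) - 1) = -27/375 + (8*(18 - (-5 - 4)) - 1) = -27*1/375 + (8*(18 - 1*(-9)) - 1) = -9/125 + (8*(18 + 9) - 1) = -9/125 + (8*27 - 1) = -9/125 + (216 - 1) = -9/125 + 215 = 26866/125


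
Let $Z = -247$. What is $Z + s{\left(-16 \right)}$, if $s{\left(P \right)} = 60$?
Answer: $-187$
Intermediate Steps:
$Z + s{\left(-16 \right)} = -247 + 60 = -187$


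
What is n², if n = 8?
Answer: 64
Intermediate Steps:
n² = 8² = 64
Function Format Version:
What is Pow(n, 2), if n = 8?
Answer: 64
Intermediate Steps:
Pow(n, 2) = Pow(8, 2) = 64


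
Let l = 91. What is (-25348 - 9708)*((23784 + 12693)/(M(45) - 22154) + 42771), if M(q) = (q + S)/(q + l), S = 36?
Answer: -92188839732144/61487 ≈ -1.4993e+9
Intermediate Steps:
M(q) = (36 + q)/(91 + q) (M(q) = (q + 36)/(q + 91) = (36 + q)/(91 + q))
(-25348 - 9708)*((23784 + 12693)/(M(45) - 22154) + 42771) = (-25348 - 9708)*((23784 + 12693)/((36 + 45)/(91 + 45) - 22154) + 42771) = -35056*(36477/(81/136 - 22154) + 42771) = -35056*(36477/(-3012863/136) + 42771) = -35056*(36477*(-136/3012863) + 42771) = -35056*(-708696/430409 + 42771) = -35056*18408314643/430409 = -92188839732144/61487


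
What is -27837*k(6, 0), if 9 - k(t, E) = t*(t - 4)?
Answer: 83511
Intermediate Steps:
k(t, E) = 9 - t*(-4 + t) (k(t, E) = 9 - t*(t - 4) = 9 - t*(-4 + t))
-27837*k(6, 0) = -27837*(9 - 1*6**2 + 4*6) = -27837*(9 - 1*36 + 24) = -27837*(9 - 36 + 24) = -27837*(-3) = 83511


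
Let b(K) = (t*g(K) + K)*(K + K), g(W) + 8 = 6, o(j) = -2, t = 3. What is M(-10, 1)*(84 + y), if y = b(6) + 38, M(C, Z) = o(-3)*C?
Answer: 2440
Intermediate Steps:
g(W) = -2 (g(W) = -8 + 6 = -2)
b(K) = 2*K*(-6 + K) (b(K) = (3*(-2) + K)*(K + K) = (-6 + K)*(2*K) = 2*K*(-6 + K))
M(C, Z) = -2*C
y = 38 (y = 2*6*(-6 + 6) + 38 = 2*6*0 + 38 = 0 + 38 = 38)
M(-10, 1)*(84 + y) = (-2*(-10))*(84 + 38) = 20*122 = 2440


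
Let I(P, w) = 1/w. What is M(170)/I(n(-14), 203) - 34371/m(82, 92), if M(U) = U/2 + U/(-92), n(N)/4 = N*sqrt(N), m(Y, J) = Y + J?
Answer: 11127132/667 ≈ 16682.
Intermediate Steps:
m(Y, J) = J + Y
n(N) = 4*N**(3/2) (n(N) = 4*(N*sqrt(N)) = 4*N**(3/2))
M(U) = 45*U/92 (M(U) = U*(1/2) + U*(-1/92) = U/2 - U/92 = 45*U/92)
M(170)/I(n(-14), 203) - 34371/m(82, 92) = ((45/92)*170)/(1/203) - 34371/(92 + 82) = 3825/(46*(1/203)) - 34371/174 = (3825/46)*203 - 34371*1/174 = 776475/46 - 11457/58 = 11127132/667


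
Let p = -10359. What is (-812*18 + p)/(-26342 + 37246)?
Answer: -24975/10904 ≈ -2.2904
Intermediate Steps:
(-812*18 + p)/(-26342 + 37246) = (-812*18 - 10359)/(-26342 + 37246) = (-14616 - 10359)/10904 = -24975*1/10904 = -24975/10904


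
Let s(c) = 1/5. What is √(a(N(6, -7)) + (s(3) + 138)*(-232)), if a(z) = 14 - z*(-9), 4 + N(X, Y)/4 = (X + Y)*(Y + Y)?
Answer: I*√792210/5 ≈ 178.01*I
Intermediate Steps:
s(c) = ⅕
N(X, Y) = -16 + 8*Y*(X + Y) (N(X, Y) = -16 + 4*((X + Y)*(Y + Y)) = -16 + 4*((X + Y)*(2*Y)) = -16 + 4*(2*Y*(X + Y)) = -16 + 8*Y*(X + Y))
a(z) = 14 + 9*z
√(a(N(6, -7)) + (s(3) + 138)*(-232)) = √((14 + 9*(-16 + 8*(-7)² + 8*6*(-7))) + (⅕ + 138)*(-232)) = √((14 + 9*(-16 + 8*49 - 336)) + (691/5)*(-232)) = √((14 + 9*(-16 + 392 - 336)) - 160312/5) = √((14 + 9*40) - 160312/5) = √((14 + 360) - 160312/5) = √(374 - 160312/5) = √(-158442/5) = I*√792210/5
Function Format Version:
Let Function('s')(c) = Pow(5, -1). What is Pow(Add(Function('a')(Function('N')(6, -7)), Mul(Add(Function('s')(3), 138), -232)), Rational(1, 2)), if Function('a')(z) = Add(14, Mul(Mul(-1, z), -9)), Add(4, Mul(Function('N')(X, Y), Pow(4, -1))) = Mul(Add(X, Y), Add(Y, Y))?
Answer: Mul(Rational(1, 5), I, Pow(792210, Rational(1, 2))) ≈ Mul(178.01, I)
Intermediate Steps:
Function('s')(c) = Rational(1, 5)
Function('N')(X, Y) = Add(-16, Mul(8, Y, Add(X, Y))) (Function('N')(X, Y) = Add(-16, Mul(4, Mul(Add(X, Y), Add(Y, Y)))) = Add(-16, Mul(4, Mul(Add(X, Y), Mul(2, Y)))) = Add(-16, Mul(4, Mul(2, Y, Add(X, Y)))) = Add(-16, Mul(8, Y, Add(X, Y))))
Function('a')(z) = Add(14, Mul(9, z))
Pow(Add(Function('a')(Function('N')(6, -7)), Mul(Add(Function('s')(3), 138), -232)), Rational(1, 2)) = Pow(Add(Add(14, Mul(9, Add(-16, Mul(8, Pow(-7, 2)), Mul(8, 6, -7)))), Mul(Add(Rational(1, 5), 138), -232)), Rational(1, 2)) = Pow(Add(Add(14, Mul(9, Add(-16, Mul(8, 49), -336))), Mul(Rational(691, 5), -232)), Rational(1, 2)) = Pow(Add(Add(14, Mul(9, Add(-16, 392, -336))), Rational(-160312, 5)), Rational(1, 2)) = Pow(Add(Add(14, Mul(9, 40)), Rational(-160312, 5)), Rational(1, 2)) = Pow(Add(Add(14, 360), Rational(-160312, 5)), Rational(1, 2)) = Pow(Add(374, Rational(-160312, 5)), Rational(1, 2)) = Pow(Rational(-158442, 5), Rational(1, 2)) = Mul(Rational(1, 5), I, Pow(792210, Rational(1, 2)))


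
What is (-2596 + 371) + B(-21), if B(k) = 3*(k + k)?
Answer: -2351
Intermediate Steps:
B(k) = 6*k (B(k) = 3*(2*k) = 6*k)
(-2596 + 371) + B(-21) = (-2596 + 371) + 6*(-21) = -2225 - 126 = -2351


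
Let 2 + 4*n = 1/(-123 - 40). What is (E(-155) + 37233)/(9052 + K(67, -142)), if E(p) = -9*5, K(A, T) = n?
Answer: 24246576/5901577 ≈ 4.1085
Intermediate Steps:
n = -327/652 (n = -½ + 1/(4*(-123 - 40)) = -½ + (¼)/(-163) = -½ + (¼)*(-1/163) = -½ - 1/652 = -327/652 ≈ -0.50153)
K(A, T) = -327/652
E(p) = -45
(E(-155) + 37233)/(9052 + K(67, -142)) = (-45 + 37233)/(9052 - 327/652) = 37188/(5901577/652) = 37188*(652/5901577) = 24246576/5901577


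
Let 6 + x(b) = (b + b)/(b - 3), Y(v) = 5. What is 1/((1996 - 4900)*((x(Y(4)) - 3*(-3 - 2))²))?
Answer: -1/569184 ≈ -1.7569e-6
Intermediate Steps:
x(b) = -6 + 2*b/(-3 + b) (x(b) = -6 + (b + b)/(b - 3) = -6 + (2*b)/(-3 + b) = -6 + 2*b/(-3 + b))
1/((1996 - 4900)*((x(Y(4)) - 3*(-3 - 2))²)) = 1/((1996 - 4900)*((2*(9 - 2*5)/(-3 + 5) - 3*(-3 - 2))²)) = 1/((-2904)*((2*(9 - 10)/2 - 3*(-5))²)) = -1/(2904*(2*(½)*(-1) + 15)²) = -1/(2904*(-1 + 15)²) = -1/(2904*(14²)) = -1/2904/196 = -1/2904*1/196 = -1/569184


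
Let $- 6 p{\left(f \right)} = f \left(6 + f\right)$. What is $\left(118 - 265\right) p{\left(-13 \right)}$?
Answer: $\frac{4459}{2} \approx 2229.5$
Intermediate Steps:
$p{\left(f \right)} = - \frac{f \left(6 + f\right)}{6}$
$\left(118 - 265\right) p{\left(-13 \right)} = \left(118 - 265\right) \left(\left(- \frac{1}{6}\right) \left(-13\right) \left(6 - 13\right)\right) = - 147 \left(\left(- \frac{1}{6}\right) \left(-13\right) \left(-7\right)\right) = \left(-147\right) \left(- \frac{91}{6}\right) = \frac{4459}{2}$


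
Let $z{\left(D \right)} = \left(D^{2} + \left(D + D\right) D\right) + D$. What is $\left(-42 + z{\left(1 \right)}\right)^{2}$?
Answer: $1444$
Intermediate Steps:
$z{\left(D \right)} = D + 3 D^{2}$ ($z{\left(D \right)} = \left(D^{2} + 2 D D\right) + D = \left(D^{2} + 2 D^{2}\right) + D = 3 D^{2} + D = D + 3 D^{2}$)
$\left(-42 + z{\left(1 \right)}\right)^{2} = \left(-42 + 1 \left(1 + 3 \cdot 1\right)\right)^{2} = \left(-42 + 1 \left(1 + 3\right)\right)^{2} = \left(-42 + 1 \cdot 4\right)^{2} = \left(-42 + 4\right)^{2} = \left(-38\right)^{2} = 1444$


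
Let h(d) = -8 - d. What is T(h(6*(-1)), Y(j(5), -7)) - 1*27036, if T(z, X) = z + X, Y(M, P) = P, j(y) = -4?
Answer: -27045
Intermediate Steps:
T(z, X) = X + z
T(h(6*(-1)), Y(j(5), -7)) - 1*27036 = (-7 + (-8 - 6*(-1))) - 1*27036 = (-7 + (-8 - 1*(-6))) - 27036 = (-7 + (-8 + 6)) - 27036 = (-7 - 2) - 27036 = -9 - 27036 = -27045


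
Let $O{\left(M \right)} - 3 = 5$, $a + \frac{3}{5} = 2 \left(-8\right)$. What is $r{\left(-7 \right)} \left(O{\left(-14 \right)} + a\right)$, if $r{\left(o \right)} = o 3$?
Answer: $\frac{903}{5} \approx 180.6$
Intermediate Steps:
$a = - \frac{83}{5}$ ($a = - \frac{3}{5} + 2 \left(-8\right) = - \frac{3}{5} - 16 = - \frac{83}{5} \approx -16.6$)
$O{\left(M \right)} = 8$ ($O{\left(M \right)} = 3 + 5 = 8$)
$r{\left(o \right)} = 3 o$
$r{\left(-7 \right)} \left(O{\left(-14 \right)} + a\right) = 3 \left(-7\right) \left(8 - \frac{83}{5}\right) = \left(-21\right) \left(- \frac{43}{5}\right) = \frac{903}{5}$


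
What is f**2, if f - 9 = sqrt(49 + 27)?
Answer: 157 + 36*sqrt(19) ≈ 313.92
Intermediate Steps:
f = 9 + 2*sqrt(19) (f = 9 + sqrt(49 + 27) = 9 + sqrt(76) = 9 + 2*sqrt(19) ≈ 17.718)
f**2 = (9 + 2*sqrt(19))**2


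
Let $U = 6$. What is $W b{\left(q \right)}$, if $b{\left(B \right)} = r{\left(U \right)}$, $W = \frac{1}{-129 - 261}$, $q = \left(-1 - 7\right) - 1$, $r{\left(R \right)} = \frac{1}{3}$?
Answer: $- \frac{1}{1170} \approx -0.0008547$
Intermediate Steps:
$r{\left(R \right)} = \frac{1}{3}$
$q = -9$ ($q = -8 - 1 = -9$)
$W = - \frac{1}{390}$ ($W = \frac{1}{-390} = - \frac{1}{390} \approx -0.0025641$)
$b{\left(B \right)} = \frac{1}{3}$
$W b{\left(q \right)} = \left(- \frac{1}{390}\right) \frac{1}{3} = - \frac{1}{1170}$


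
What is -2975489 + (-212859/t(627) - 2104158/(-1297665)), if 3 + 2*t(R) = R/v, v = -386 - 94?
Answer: -857322246814801/298030395 ≈ -2.8766e+6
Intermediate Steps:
v = -480
t(R) = -3/2 - R/960 (t(R) = -3/2 + (R/(-480))/2 = -3/2 + (R*(-1/480))/2 = -3/2 + (-R/480)/2 = -3/2 - R/960)
-2975489 + (-212859/t(627) - 2104158/(-1297665)) = -2975489 + (-212859/(-3/2 - 1/960*627) - 2104158/(-1297665)) = -2975489 + (-212859/(-3/2 - 209/320) - 2104158*(-1/1297665)) = -2975489 + (-212859/(-689/320) + 701386/432555) = -2975489 + (-212859*(-320/689) + 701386/432555) = -2975489 + (68114880/689 + 701386/432555) = -2975489 + 29463915173354/298030395 = -857322246814801/298030395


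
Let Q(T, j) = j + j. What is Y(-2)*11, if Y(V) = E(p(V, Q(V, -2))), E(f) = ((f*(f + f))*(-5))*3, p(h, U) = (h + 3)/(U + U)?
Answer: -165/32 ≈ -5.1563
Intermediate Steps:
Q(T, j) = 2*j
p(h, U) = (3 + h)/(2*U) (p(h, U) = (3 + h)/((2*U)) = (3 + h)*(1/(2*U)) = (3 + h)/(2*U))
E(f) = -30*f² (E(f) = ((f*(2*f))*(-5))*3 = ((2*f²)*(-5))*3 = -10*f²*3 = -30*f²)
Y(V) = -30*(-3/8 - V/8)² (Y(V) = -30*(3 + V)²/64 = -30*(-3/8 - V/8)²)
Y(-2)*11 = -15*(3 - 2)²/32*11 = -15/32*1²*11 = -15/32*1*11 = -15/32*11 = -165/32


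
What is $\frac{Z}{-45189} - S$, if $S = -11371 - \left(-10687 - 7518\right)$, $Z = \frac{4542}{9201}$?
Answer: $- \frac{947155928456}{138594663} \approx -6834.0$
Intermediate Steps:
$Z = \frac{1514}{3067}$ ($Z = 4542 \cdot \frac{1}{9201} = \frac{1514}{3067} \approx 0.49364$)
$S = 6834$ ($S = -11371 - -18205 = -11371 + 18205 = 6834$)
$\frac{Z}{-45189} - S = \frac{1514}{3067 \left(-45189\right)} - 6834 = \frac{1514}{3067} \left(- \frac{1}{45189}\right) - 6834 = - \frac{1514}{138594663} - 6834 = - \frac{947155928456}{138594663}$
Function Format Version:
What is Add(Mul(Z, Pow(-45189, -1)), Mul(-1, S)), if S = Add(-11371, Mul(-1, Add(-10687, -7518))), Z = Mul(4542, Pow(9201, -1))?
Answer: Rational(-947155928456, 138594663) ≈ -6834.0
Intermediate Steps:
Z = Rational(1514, 3067) (Z = Mul(4542, Rational(1, 9201)) = Rational(1514, 3067) ≈ 0.49364)
S = 6834 (S = Add(-11371, Mul(-1, -18205)) = Add(-11371, 18205) = 6834)
Add(Mul(Z, Pow(-45189, -1)), Mul(-1, S)) = Add(Mul(Rational(1514, 3067), Pow(-45189, -1)), Mul(-1, 6834)) = Add(Mul(Rational(1514, 3067), Rational(-1, 45189)), -6834) = Add(Rational(-1514, 138594663), -6834) = Rational(-947155928456, 138594663)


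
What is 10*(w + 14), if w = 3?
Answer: 170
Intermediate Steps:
10*(w + 14) = 10*(3 + 14) = 10*17 = 170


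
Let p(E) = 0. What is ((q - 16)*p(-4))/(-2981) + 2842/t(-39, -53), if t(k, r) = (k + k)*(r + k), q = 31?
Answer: 1421/3588 ≈ 0.39604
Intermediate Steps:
t(k, r) = 2*k*(k + r) (t(k, r) = (2*k)*(k + r) = 2*k*(k + r))
((q - 16)*p(-4))/(-2981) + 2842/t(-39, -53) = ((31 - 16)*0)/(-2981) + 2842/((2*(-39)*(-39 - 53))) = (15*0)*(-1/2981) + 2842/((2*(-39)*(-92))) = 0*(-1/2981) + 2842/7176 = 0 + 2842*(1/7176) = 0 + 1421/3588 = 1421/3588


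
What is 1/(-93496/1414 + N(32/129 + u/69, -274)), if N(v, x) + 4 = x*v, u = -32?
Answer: -2097669/23112472 ≈ -0.090759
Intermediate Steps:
N(v, x) = -4 + v*x (N(v, x) = -4 + x*v = -4 + v*x)
1/(-93496/1414 + N(32/129 + u/69, -274)) = 1/(-93496/1414 + (-4 + (32/129 - 32/69)*(-274))) = 1/(-93496*1/1414 + (-4 + (32*(1/129) - 32*1/69)*(-274))) = 1/(-46748/707 + (-4 + (32/129 - 32/69)*(-274))) = 1/(-46748/707 + (-4 - 640/2967*(-274))) = 1/(-46748/707 + (-4 + 175360/2967)) = 1/(-46748/707 + 163492/2967) = 1/(-23112472/2097669) = -2097669/23112472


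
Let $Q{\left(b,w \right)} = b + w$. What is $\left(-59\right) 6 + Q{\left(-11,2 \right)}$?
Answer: $-363$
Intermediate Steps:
$\left(-59\right) 6 + Q{\left(-11,2 \right)} = \left(-59\right) 6 + \left(-11 + 2\right) = -354 - 9 = -363$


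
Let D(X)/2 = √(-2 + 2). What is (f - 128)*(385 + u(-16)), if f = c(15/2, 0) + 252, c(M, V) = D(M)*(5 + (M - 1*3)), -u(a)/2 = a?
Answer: 51708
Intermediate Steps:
u(a) = -2*a
D(X) = 0 (D(X) = 2*√(-2 + 2) = 2*√0 = 2*0 = 0)
c(M, V) = 0 (c(M, V) = 0*(5 + (M - 1*3)) = 0*(5 + (M - 3)) = 0*(5 + (-3 + M)) = 0*(2 + M) = 0)
f = 252 (f = 0 + 252 = 252)
(f - 128)*(385 + u(-16)) = (252 - 128)*(385 - 2*(-16)) = 124*(385 + 32) = 124*417 = 51708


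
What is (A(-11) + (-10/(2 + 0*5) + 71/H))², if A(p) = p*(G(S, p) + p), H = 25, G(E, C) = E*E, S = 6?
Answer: 48011041/625 ≈ 76818.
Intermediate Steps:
G(E, C) = E²
A(p) = p*(36 + p) (A(p) = p*(6² + p) = p*(36 + p))
(A(-11) + (-10/(2 + 0*5) + 71/H))² = (-11*(36 - 11) + (-10/(2 + 0*5) + 71/25))² = (-11*25 + (-10/(2 + 0) + 71*(1/25)))² = (-275 + (-10/2 + 71/25))² = (-275 + (-10*½ + 71/25))² = (-275 + (-5 + 71/25))² = (-275 - 54/25)² = (-6929/25)² = 48011041/625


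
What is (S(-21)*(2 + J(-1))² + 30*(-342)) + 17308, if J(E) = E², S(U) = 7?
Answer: 7111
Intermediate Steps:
(S(-21)*(2 + J(-1))² + 30*(-342)) + 17308 = (7*(2 + (-1)²)² + 30*(-342)) + 17308 = (7*(2 + 1)² - 10260) + 17308 = (7*3² - 10260) + 17308 = (7*9 - 10260) + 17308 = (63 - 10260) + 17308 = -10197 + 17308 = 7111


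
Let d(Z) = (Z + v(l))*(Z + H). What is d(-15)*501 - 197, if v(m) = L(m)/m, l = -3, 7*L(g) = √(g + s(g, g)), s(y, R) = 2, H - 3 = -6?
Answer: 135073 + 3006*I/7 ≈ 1.3507e+5 + 429.43*I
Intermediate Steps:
H = -3 (H = 3 - 6 = -3)
L(g) = √(2 + g)/7 (L(g) = √(g + 2)/7 = √(2 + g)/7)
v(m) = √(2 + m)/(7*m) (v(m) = (√(2 + m)/7)/m = √(2 + m)/(7*m))
d(Z) = (-3 + Z)*(Z - I/21) (d(Z) = (Z + (⅐)*√(2 - 3)/(-3))*(Z - 3) = (Z + (⅐)*(-⅓)*√(-1))*(-3 + Z) = (Z + (⅐)*(-⅓)*I)*(-3 + Z) = (Z - I/21)*(-3 + Z) = (-3 + Z)*(Z - I/21))
d(-15)*501 - 197 = ((-15)² + I/7 - 1/21*(-15)*(63 + I))*501 - 197 = (225 + I/7 + (45 + 5*I/7))*501 - 197 = (270 + 6*I/7)*501 - 197 = (135270 + 3006*I/7) - 197 = 135073 + 3006*I/7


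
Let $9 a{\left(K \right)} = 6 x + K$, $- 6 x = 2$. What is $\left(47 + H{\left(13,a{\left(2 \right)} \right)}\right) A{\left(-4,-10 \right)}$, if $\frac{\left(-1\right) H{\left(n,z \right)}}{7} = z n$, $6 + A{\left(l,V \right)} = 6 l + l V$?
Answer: $470$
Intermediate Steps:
$x = - \frac{1}{3}$ ($x = \left(- \frac{1}{6}\right) 2 = - \frac{1}{3} \approx -0.33333$)
$A{\left(l,V \right)} = -6 + 6 l + V l$ ($A{\left(l,V \right)} = -6 + \left(6 l + l V\right) = -6 + \left(6 l + V l\right) = -6 + 6 l + V l$)
$a{\left(K \right)} = - \frac{2}{9} + \frac{K}{9}$ ($a{\left(K \right)} = \frac{6 \left(- \frac{1}{3}\right) + K}{9} = \frac{-2 + K}{9} = - \frac{2}{9} + \frac{K}{9}$)
$H{\left(n,z \right)} = - 7 n z$ ($H{\left(n,z \right)} = - 7 z n = - 7 n z$)
$\left(47 + H{\left(13,a{\left(2 \right)} \right)}\right) A{\left(-4,-10 \right)} = \left(47 - 91 \left(- \frac{2}{9} + \frac{1}{9} \cdot 2\right)\right) \left(-6 + 6 \left(-4\right) - -40\right) = \left(47 - 91 \left(- \frac{2}{9} + \frac{2}{9}\right)\right) \left(-6 - 24 + 40\right) = \left(47 - 91 \cdot 0\right) 10 = \left(47 + 0\right) 10 = 47 \cdot 10 = 470$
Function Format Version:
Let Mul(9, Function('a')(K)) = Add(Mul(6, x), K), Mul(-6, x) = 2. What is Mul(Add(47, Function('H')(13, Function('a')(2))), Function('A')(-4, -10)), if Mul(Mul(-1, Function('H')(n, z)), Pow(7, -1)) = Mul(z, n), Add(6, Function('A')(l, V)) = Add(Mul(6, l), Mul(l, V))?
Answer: 470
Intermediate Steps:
x = Rational(-1, 3) (x = Mul(Rational(-1, 6), 2) = Rational(-1, 3) ≈ -0.33333)
Function('A')(l, V) = Add(-6, Mul(6, l), Mul(V, l)) (Function('A')(l, V) = Add(-6, Add(Mul(6, l), Mul(l, V))) = Add(-6, Add(Mul(6, l), Mul(V, l))) = Add(-6, Mul(6, l), Mul(V, l)))
Function('a')(K) = Add(Rational(-2, 9), Mul(Rational(1, 9), K)) (Function('a')(K) = Mul(Rational(1, 9), Add(Mul(6, Rational(-1, 3)), K)) = Mul(Rational(1, 9), Add(-2, K)) = Add(Rational(-2, 9), Mul(Rational(1, 9), K)))
Function('H')(n, z) = Mul(-7, n, z) (Function('H')(n, z) = Mul(-7, Mul(z, n)) = Mul(-7, Mul(n, z)) = Mul(-7, n, z))
Mul(Add(47, Function('H')(13, Function('a')(2))), Function('A')(-4, -10)) = Mul(Add(47, Mul(-7, 13, Add(Rational(-2, 9), Mul(Rational(1, 9), 2)))), Add(-6, Mul(6, -4), Mul(-10, -4))) = Mul(Add(47, Mul(-7, 13, Add(Rational(-2, 9), Rational(2, 9)))), Add(-6, -24, 40)) = Mul(Add(47, Mul(-7, 13, 0)), 10) = Mul(Add(47, 0), 10) = Mul(47, 10) = 470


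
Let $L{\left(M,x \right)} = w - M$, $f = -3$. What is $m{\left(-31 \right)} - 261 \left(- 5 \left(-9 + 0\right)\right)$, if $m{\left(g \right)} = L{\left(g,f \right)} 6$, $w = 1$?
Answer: $-11553$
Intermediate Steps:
$L{\left(M,x \right)} = 1 - M$
$m{\left(g \right)} = 6 - 6 g$ ($m{\left(g \right)} = \left(1 - g\right) 6 = 6 - 6 g$)
$m{\left(-31 \right)} - 261 \left(- 5 \left(-9 + 0\right)\right) = \left(6 - -186\right) - 261 \left(- 5 \left(-9 + 0\right)\right) = \left(6 + 186\right) - 261 \left(\left(-5\right) \left(-9\right)\right) = 192 - 11745 = -11553$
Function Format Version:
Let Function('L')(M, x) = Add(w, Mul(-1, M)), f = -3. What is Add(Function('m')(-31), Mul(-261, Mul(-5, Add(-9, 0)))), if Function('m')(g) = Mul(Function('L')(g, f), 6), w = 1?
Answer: -11553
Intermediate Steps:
Function('L')(M, x) = Add(1, Mul(-1, M))
Function('m')(g) = Add(6, Mul(-6, g)) (Function('m')(g) = Mul(Add(1, Mul(-1, g)), 6) = Add(6, Mul(-6, g)))
Add(Function('m')(-31), Mul(-261, Mul(-5, Add(-9, 0)))) = Add(Add(6, Mul(-6, -31)), Mul(-261, Mul(-5, Add(-9, 0)))) = Add(Add(6, 186), Mul(-261, Mul(-5, -9))) = Add(192, Mul(-261, 45)) = Add(192, -11745) = -11553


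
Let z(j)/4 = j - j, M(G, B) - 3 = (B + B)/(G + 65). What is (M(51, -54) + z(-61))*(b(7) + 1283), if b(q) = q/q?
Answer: 77040/29 ≈ 2656.6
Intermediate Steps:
M(G, B) = 3 + 2*B/(65 + G) (M(G, B) = 3 + (B + B)/(G + 65) = 3 + (2*B)/(65 + G) = 3 + 2*B/(65 + G))
b(q) = 1
z(j) = 0 (z(j) = 4*(j - j) = 4*0 = 0)
(M(51, -54) + z(-61))*(b(7) + 1283) = ((195 + 2*(-54) + 3*51)/(65 + 51) + 0)*(1 + 1283) = ((195 - 108 + 153)/116 + 0)*1284 = ((1/116)*240 + 0)*1284 = (60/29 + 0)*1284 = (60/29)*1284 = 77040/29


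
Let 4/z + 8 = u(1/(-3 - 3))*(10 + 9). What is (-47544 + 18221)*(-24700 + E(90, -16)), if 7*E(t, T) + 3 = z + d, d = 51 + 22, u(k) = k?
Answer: 48507086826/67 ≈ 7.2399e+8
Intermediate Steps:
z = -24/67 (z = 4/(-8 + (10 + 9)/(-3 - 3)) = 4/(-8 + 19/(-6)) = 4/(-8 - ⅙*19) = 4/(-8 - 19/6) = 4/(-67/6) = 4*(-6/67) = -24/67 ≈ -0.35821)
d = 73
E(t, T) = 4666/469 (E(t, T) = -3/7 + (-24/67 + 73)/7 = -3/7 + (⅐)*(4867/67) = -3/7 + 4867/469 = 4666/469)
(-47544 + 18221)*(-24700 + E(90, -16)) = (-47544 + 18221)*(-24700 + 4666/469) = -29323*(-11579634/469) = 48507086826/67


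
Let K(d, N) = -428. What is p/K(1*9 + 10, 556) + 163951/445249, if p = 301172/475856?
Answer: 8314302042035/22670561671408 ≈ 0.36674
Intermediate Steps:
p = 75293/118964 (p = 301172*(1/475856) = 75293/118964 ≈ 0.63291)
p/K(1*9 + 10, 556) + 163951/445249 = (75293/118964)/(-428) + 163951/445249 = (75293/118964)*(-1/428) + 163951*(1/445249) = -75293/50916592 + 163951/445249 = 8314302042035/22670561671408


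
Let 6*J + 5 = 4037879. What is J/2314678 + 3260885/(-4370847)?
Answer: -4606410526817/10117103392266 ≈ -0.45531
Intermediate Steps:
J = 672979 (J = -⅚ + (⅙)*4037879 = -⅚ + 4037879/6 = 672979)
J/2314678 + 3260885/(-4370847) = 672979/2314678 + 3260885/(-4370847) = 672979*(1/2314678) + 3260885*(-1/4370847) = 672979/2314678 - 3260885/4370847 = -4606410526817/10117103392266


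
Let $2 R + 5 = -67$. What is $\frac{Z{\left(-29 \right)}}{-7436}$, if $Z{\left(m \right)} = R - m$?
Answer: $\frac{7}{7436} \approx 0.00094137$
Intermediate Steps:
$R = -36$ ($R = - \frac{5}{2} + \frac{1}{2} \left(-67\right) = - \frac{5}{2} - \frac{67}{2} = -36$)
$Z{\left(m \right)} = -36 - m$
$\frac{Z{\left(-29 \right)}}{-7436} = \frac{-36 - -29}{-7436} = \left(-36 + 29\right) \left(- \frac{1}{7436}\right) = \left(-7\right) \left(- \frac{1}{7436}\right) = \frac{7}{7436}$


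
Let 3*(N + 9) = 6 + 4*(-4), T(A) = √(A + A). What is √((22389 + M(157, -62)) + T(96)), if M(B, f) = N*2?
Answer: √(201279 + 72*√3)/3 ≈ 149.59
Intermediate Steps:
T(A) = √2*√A (T(A) = √(2*A) = √2*√A)
N = -37/3 (N = -9 + (6 + 4*(-4))/3 = -9 + (6 - 16)/3 = -9 + (⅓)*(-10) = -9 - 10/3 = -37/3 ≈ -12.333)
M(B, f) = -74/3 (M(B, f) = -37/3*2 = -74/3)
√((22389 + M(157, -62)) + T(96)) = √((22389 - 74/3) + √2*√96) = √(67093/3 + √2*(4*√6)) = √(67093/3 + 8*√3)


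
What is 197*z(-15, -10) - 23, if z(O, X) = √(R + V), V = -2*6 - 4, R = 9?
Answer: -23 + 197*I*√7 ≈ -23.0 + 521.21*I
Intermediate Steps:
V = -16 (V = -12 - 4 = -16)
z(O, X) = I*√7 (z(O, X) = √(9 - 16) = √(-7) = I*√7)
197*z(-15, -10) - 23 = 197*(I*√7) - 23 = 197*I*√7 - 23 = -23 + 197*I*√7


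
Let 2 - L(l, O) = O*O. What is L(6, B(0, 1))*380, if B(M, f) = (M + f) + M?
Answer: 380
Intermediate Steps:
B(M, f) = f + 2*M
L(l, O) = 2 - O² (L(l, O) = 2 - O*O = 2 - O²)
L(6, B(0, 1))*380 = (2 - (1 + 2*0)²)*380 = (2 - (1 + 0)²)*380 = (2 - 1*1²)*380 = (2 - 1*1)*380 = (2 - 1)*380 = 1*380 = 380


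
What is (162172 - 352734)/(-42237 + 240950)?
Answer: -190562/198713 ≈ -0.95898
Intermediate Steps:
(162172 - 352734)/(-42237 + 240950) = -190562/198713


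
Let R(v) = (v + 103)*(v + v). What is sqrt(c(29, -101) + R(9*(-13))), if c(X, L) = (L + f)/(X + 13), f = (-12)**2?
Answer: sqrt(5780670)/42 ≈ 57.245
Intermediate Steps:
f = 144
c(X, L) = (144 + L)/(13 + X) (c(X, L) = (L + 144)/(X + 13) = (144 + L)/(13 + X))
R(v) = 2*v*(103 + v) (R(v) = (103 + v)*(2*v) = 2*v*(103 + v))
sqrt(c(29, -101) + R(9*(-13))) = sqrt((144 - 101)/(13 + 29) + 2*(9*(-13))*(103 + 9*(-13))) = sqrt(43/42 + 2*(-117)*(103 - 117)) = sqrt((1/42)*43 + 2*(-117)*(-14)) = sqrt(43/42 + 3276) = sqrt(137635/42) = sqrt(5780670)/42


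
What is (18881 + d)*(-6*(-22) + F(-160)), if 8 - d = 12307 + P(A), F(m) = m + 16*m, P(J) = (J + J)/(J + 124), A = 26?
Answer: -1277498912/75 ≈ -1.7033e+7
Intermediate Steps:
P(J) = 2*J/(124 + J) (P(J) = (2*J)/(124 + J) = 2*J/(124 + J))
F(m) = 17*m
d = -922451/75 (d = 8 - (12307 + 2*26/(124 + 26)) = 8 - (12307 + 2*26/150) = 8 - (12307 + 2*26*(1/150)) = 8 - (12307 + 26/75) = 8 - 1*923051/75 = 8 - 923051/75 = -922451/75 ≈ -12299.)
(18881 + d)*(-6*(-22) + F(-160)) = (18881 - 922451/75)*(-6*(-22) + 17*(-160)) = 493624*(132 - 2720)/75 = (493624/75)*(-2588) = -1277498912/75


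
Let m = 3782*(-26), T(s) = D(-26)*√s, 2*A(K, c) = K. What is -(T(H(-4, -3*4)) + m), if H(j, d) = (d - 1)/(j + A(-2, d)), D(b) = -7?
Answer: 98332 + 7*√65/5 ≈ 98343.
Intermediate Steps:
A(K, c) = K/2
H(j, d) = (-1 + d)/(-1 + j) (H(j, d) = (d - 1)/(j + (½)*(-2)) = (-1 + d)/(j - 1) = (-1 + d)/(-1 + j))
T(s) = -7*√s
m = -98332
-(T(H(-4, -3*4)) + m) = -(-7*√13*√(-1/(-1 - 4)) - 98332) = -(-7*√13*√(-1/(-5)) - 98332) = -(-7*√65/5 - 98332) = -(-98332 - 7*√65/5) = 98332 + 7*√65/5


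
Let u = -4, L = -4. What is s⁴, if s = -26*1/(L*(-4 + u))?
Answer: 28561/65536 ≈ 0.43581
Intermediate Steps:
s = -13/16 (s = -26*(-1/(4*(-4 - 4))) = -26/((-4*(-8))) = -26/32 = -26*1/32 = -13/16 ≈ -0.81250)
s⁴ = (-13/16)⁴ = 28561/65536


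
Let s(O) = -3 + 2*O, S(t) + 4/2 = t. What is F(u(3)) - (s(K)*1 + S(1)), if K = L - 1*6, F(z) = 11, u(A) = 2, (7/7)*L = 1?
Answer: 25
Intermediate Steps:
L = 1
S(t) = -2 + t
K = -5 (K = 1 - 1*6 = 1 - 6 = -5)
F(u(3)) - (s(K)*1 + S(1)) = 11 - ((-3 + 2*(-5))*1 + (-2 + 1)) = 11 - ((-3 - 10)*1 - 1) = 11 - (-13*1 - 1) = 11 - (-13 - 1) = 11 - 1*(-14) = 11 + 14 = 25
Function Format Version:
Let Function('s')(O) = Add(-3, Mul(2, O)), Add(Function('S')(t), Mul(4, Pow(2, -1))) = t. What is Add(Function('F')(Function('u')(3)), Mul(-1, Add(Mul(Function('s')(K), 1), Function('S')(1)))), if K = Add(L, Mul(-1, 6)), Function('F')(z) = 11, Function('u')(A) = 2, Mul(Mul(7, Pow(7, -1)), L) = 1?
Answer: 25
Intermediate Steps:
L = 1
Function('S')(t) = Add(-2, t)
K = -5 (K = Add(1, Mul(-1, 6)) = Add(1, -6) = -5)
Add(Function('F')(Function('u')(3)), Mul(-1, Add(Mul(Function('s')(K), 1), Function('S')(1)))) = Add(11, Mul(-1, Add(Mul(Add(-3, Mul(2, -5)), 1), Add(-2, 1)))) = Add(11, Mul(-1, Add(Mul(Add(-3, -10), 1), -1))) = Add(11, Mul(-1, Add(Mul(-13, 1), -1))) = Add(11, Mul(-1, Add(-13, -1))) = Add(11, Mul(-1, -14)) = Add(11, 14) = 25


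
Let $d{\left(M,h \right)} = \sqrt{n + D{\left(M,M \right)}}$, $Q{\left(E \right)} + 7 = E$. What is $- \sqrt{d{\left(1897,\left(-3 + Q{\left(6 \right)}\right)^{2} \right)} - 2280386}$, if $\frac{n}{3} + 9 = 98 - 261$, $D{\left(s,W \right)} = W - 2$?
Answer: $- i \sqrt{2280386 - \sqrt{1379}} \approx - 1510.1 i$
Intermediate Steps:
$D{\left(s,W \right)} = -2 + W$
$Q{\left(E \right)} = -7 + E$
$n = -516$ ($n = -27 + 3 \left(98 - 261\right) = -27 + 3 \left(-163\right) = -27 - 489 = -516$)
$d{\left(M,h \right)} = \sqrt{-518 + M}$ ($d{\left(M,h \right)} = \sqrt{-516 + \left(-2 + M\right)} = \sqrt{-518 + M}$)
$- \sqrt{d{\left(1897,\left(-3 + Q{\left(6 \right)}\right)^{2} \right)} - 2280386} = - \sqrt{\sqrt{-518 + 1897} - 2280386} = - \sqrt{\sqrt{1379} - 2280386} = - \sqrt{-2280386 + \sqrt{1379}}$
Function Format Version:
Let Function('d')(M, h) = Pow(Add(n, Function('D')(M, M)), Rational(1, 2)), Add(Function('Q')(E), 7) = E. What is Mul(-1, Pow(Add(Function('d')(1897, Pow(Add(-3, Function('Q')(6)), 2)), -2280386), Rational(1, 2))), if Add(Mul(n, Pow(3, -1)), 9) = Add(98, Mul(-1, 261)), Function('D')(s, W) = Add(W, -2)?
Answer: Mul(-1, I, Pow(Add(2280386, Mul(-1, Pow(1379, Rational(1, 2)))), Rational(1, 2))) ≈ Mul(-1510.1, I)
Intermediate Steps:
Function('D')(s, W) = Add(-2, W)
Function('Q')(E) = Add(-7, E)
n = -516 (n = Add(-27, Mul(3, Add(98, Mul(-1, 261)))) = Add(-27, Mul(3, Add(98, -261))) = Add(-27, Mul(3, -163)) = Add(-27, -489) = -516)
Function('d')(M, h) = Pow(Add(-518, M), Rational(1, 2)) (Function('d')(M, h) = Pow(Add(-516, Add(-2, M)), Rational(1, 2)) = Pow(Add(-518, M), Rational(1, 2)))
Mul(-1, Pow(Add(Function('d')(1897, Pow(Add(-3, Function('Q')(6)), 2)), -2280386), Rational(1, 2))) = Mul(-1, Pow(Add(Pow(Add(-518, 1897), Rational(1, 2)), -2280386), Rational(1, 2))) = Mul(-1, Pow(Add(Pow(1379, Rational(1, 2)), -2280386), Rational(1, 2))) = Mul(-1, Pow(Add(-2280386, Pow(1379, Rational(1, 2))), Rational(1, 2)))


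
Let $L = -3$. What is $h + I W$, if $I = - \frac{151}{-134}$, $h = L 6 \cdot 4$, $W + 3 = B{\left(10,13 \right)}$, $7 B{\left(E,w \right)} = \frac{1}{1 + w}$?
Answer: $- \frac{989747}{13132} \approx -75.369$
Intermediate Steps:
$B{\left(E,w \right)} = \frac{1}{7 \left(1 + w\right)}$
$W = - \frac{293}{98}$ ($W = -3 + \frac{1}{7 \left(1 + 13\right)} = -3 + \frac{1}{7 \cdot 14} = -3 + \frac{1}{7} \cdot \frac{1}{14} = -3 + \frac{1}{98} = - \frac{293}{98} \approx -2.9898$)
$h = -72$ ($h = \left(-3\right) 6 \cdot 4 = \left(-18\right) 4 = -72$)
$I = \frac{151}{134}$ ($I = \left(-151\right) \left(- \frac{1}{134}\right) = \frac{151}{134} \approx 1.1269$)
$h + I W = -72 + \frac{151}{134} \left(- \frac{293}{98}\right) = -72 - \frac{44243}{13132} = - \frac{989747}{13132}$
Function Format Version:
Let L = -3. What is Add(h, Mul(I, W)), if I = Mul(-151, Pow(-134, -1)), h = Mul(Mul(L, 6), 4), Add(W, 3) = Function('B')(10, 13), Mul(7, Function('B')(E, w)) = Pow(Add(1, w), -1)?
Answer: Rational(-989747, 13132) ≈ -75.369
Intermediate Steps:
Function('B')(E, w) = Mul(Rational(1, 7), Pow(Add(1, w), -1))
W = Rational(-293, 98) (W = Add(-3, Mul(Rational(1, 7), Pow(Add(1, 13), -1))) = Add(-3, Mul(Rational(1, 7), Pow(14, -1))) = Add(-3, Mul(Rational(1, 7), Rational(1, 14))) = Add(-3, Rational(1, 98)) = Rational(-293, 98) ≈ -2.9898)
h = -72 (h = Mul(Mul(-3, 6), 4) = Mul(-18, 4) = -72)
I = Rational(151, 134) (I = Mul(-151, Rational(-1, 134)) = Rational(151, 134) ≈ 1.1269)
Add(h, Mul(I, W)) = Add(-72, Mul(Rational(151, 134), Rational(-293, 98))) = Add(-72, Rational(-44243, 13132)) = Rational(-989747, 13132)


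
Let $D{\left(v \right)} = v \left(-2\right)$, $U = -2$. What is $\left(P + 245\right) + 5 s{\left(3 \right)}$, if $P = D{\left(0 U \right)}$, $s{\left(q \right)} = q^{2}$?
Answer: $290$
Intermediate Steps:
$D{\left(v \right)} = - 2 v$
$P = 0$ ($P = - 2 \cdot 0 \left(-2\right) = \left(-2\right) 0 = 0$)
$\left(P + 245\right) + 5 s{\left(3 \right)} = \left(0 + 245\right) + 5 \cdot 3^{2} = 245 + 5 \cdot 9 = 245 + 45 = 290$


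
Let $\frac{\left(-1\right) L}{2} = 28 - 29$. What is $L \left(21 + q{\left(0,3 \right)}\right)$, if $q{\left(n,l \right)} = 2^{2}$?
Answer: $50$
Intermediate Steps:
$q{\left(n,l \right)} = 4$
$L = 2$ ($L = - 2 \left(28 - 29\right) = \left(-2\right) \left(-1\right) = 2$)
$L \left(21 + q{\left(0,3 \right)}\right) = 2 \left(21 + 4\right) = 2 \cdot 25 = 50$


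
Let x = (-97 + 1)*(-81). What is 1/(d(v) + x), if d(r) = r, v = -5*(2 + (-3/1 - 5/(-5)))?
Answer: 1/7776 ≈ 0.00012860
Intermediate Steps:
x = 7776 (x = -96*(-81) = 7776)
v = 0 (v = -5*(2 + (-3*1 - 5*(-⅕))) = -5*(2 + (-3 + 1)) = -5*(2 - 2) = -5*0 = 0)
1/(d(v) + x) = 1/(0 + 7776) = 1/7776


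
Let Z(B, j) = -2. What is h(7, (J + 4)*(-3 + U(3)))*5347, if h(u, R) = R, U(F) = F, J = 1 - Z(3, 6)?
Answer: 0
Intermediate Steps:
J = 3 (J = 1 - 1*(-2) = 1 + 2 = 3)
h(7, (J + 4)*(-3 + U(3)))*5347 = ((3 + 4)*(-3 + 3))*5347 = (7*0)*5347 = 0*5347 = 0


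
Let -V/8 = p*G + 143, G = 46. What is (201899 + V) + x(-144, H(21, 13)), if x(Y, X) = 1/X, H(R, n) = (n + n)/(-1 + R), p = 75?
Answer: 2251025/13 ≈ 1.7316e+5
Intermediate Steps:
H(R, n) = 2*n/(-1 + R) (H(R, n) = (2*n)/(-1 + R) = 2*n/(-1 + R))
V = -28744 (V = -8*(75*46 + 143) = -8*(3450 + 143) = -8*3593 = -28744)
(201899 + V) + x(-144, H(21, 13)) = (201899 - 28744) + 1/(2*13/(-1 + 21)) = 173155 + 1/(2*13/20) = 173155 + 1/(2*13*(1/20)) = 173155 + 1/(13/10) = 173155 + 10/13 = 2251025/13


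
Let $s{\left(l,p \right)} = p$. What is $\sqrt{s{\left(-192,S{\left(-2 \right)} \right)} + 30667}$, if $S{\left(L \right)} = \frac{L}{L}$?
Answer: $2 \sqrt{7667} \approx 175.12$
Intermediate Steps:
$S{\left(L \right)} = 1$
$\sqrt{s{\left(-192,S{\left(-2 \right)} \right)} + 30667} = \sqrt{1 + 30667} = \sqrt{30668} = 2 \sqrt{7667}$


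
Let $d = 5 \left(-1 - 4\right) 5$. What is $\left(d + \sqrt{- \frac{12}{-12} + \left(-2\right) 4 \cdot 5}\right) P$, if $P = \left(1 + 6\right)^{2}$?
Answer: $-6125 + 49 i \sqrt{39} \approx -6125.0 + 306.0 i$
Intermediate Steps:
$d = -125$ ($d = 5 \left(-1 - 4\right) 5 = 5 \left(-5\right) 5 = \left(-25\right) 5 = -125$)
$P = 49$ ($P = 7^{2} = 49$)
$\left(d + \sqrt{- \frac{12}{-12} + \left(-2\right) 4 \cdot 5}\right) P = \left(-125 + \sqrt{- \frac{12}{-12} + \left(-2\right) 4 \cdot 5}\right) 49 = \left(-125 + \sqrt{\left(-12\right) \left(- \frac{1}{12}\right) - 40}\right) 49 = \left(-125 + \sqrt{1 - 40}\right) 49 = \left(-125 + \sqrt{-39}\right) 49 = \left(-125 + i \sqrt{39}\right) 49 = -6125 + 49 i \sqrt{39}$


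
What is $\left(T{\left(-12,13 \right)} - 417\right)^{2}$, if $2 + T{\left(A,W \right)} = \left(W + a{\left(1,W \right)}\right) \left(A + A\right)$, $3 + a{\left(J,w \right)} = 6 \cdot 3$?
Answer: $1190281$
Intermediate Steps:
$a{\left(J,w \right)} = 15$ ($a{\left(J,w \right)} = -3 + 6 \cdot 3 = -3 + 18 = 15$)
$T{\left(A,W \right)} = -2 + 2 A \left(15 + W\right)$ ($T{\left(A,W \right)} = -2 + \left(W + 15\right) \left(A + A\right) = -2 + \left(15 + W\right) 2 A = -2 + 2 A \left(15 + W\right)$)
$\left(T{\left(-12,13 \right)} - 417\right)^{2} = \left(\left(-2 + 30 \left(-12\right) + 2 \left(-12\right) 13\right) - 417\right)^{2} = \left(\left(-2 - 360 - 312\right) - 417\right)^{2} = \left(-674 - 417\right)^{2} = \left(-1091\right)^{2} = 1190281$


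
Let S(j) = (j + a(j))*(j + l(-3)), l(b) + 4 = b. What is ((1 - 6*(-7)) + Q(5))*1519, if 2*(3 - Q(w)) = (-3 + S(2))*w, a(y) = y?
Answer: 314433/2 ≈ 1.5722e+5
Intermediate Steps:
l(b) = -4 + b
S(j) = 2*j*(-7 + j) (S(j) = (j + j)*(j + (-4 - 3)) = (2*j)*(j - 7) = (2*j)*(-7 + j) = 2*j*(-7 + j))
Q(w) = 3 + 23*w/2 (Q(w) = 3 - (-3 + 2*2*(-7 + 2))*w/2 = 3 - (-3 + 2*2*(-5))*w/2 = 3 - (-3 - 20)*w/2 = 3 - (-23)*w/2 = 3 + 23*w/2)
((1 - 6*(-7)) + Q(5))*1519 = ((1 - 6*(-7)) + (3 + (23/2)*5))*1519 = ((1 + 42) + (3 + 115/2))*1519 = (43 + 121/2)*1519 = (207/2)*1519 = 314433/2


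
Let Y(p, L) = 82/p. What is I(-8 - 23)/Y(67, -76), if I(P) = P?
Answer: -2077/82 ≈ -25.329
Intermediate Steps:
I(-8 - 23)/Y(67, -76) = (-8 - 23)/((82/67)) = -31/(82*(1/67)) = -31/82/67 = -31*67/82 = -2077/82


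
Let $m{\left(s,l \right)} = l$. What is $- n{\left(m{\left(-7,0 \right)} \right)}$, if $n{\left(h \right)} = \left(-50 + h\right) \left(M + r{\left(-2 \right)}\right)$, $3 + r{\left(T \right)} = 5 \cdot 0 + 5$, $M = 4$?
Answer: $300$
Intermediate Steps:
$r{\left(T \right)} = 2$ ($r{\left(T \right)} = -3 + \left(5 \cdot 0 + 5\right) = -3 + \left(0 + 5\right) = -3 + 5 = 2$)
$n{\left(h \right)} = -300 + 6 h$ ($n{\left(h \right)} = \left(-50 + h\right) \left(4 + 2\right) = \left(-50 + h\right) 6 = -300 + 6 h$)
$- n{\left(m{\left(-7,0 \right)} \right)} = - (-300 + 6 \cdot 0) = - (-300 + 0) = \left(-1\right) \left(-300\right) = 300$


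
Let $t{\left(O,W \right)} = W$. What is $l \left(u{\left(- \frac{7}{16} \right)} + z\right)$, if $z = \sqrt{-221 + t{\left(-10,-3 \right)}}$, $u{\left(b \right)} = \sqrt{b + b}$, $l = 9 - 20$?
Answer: $- \frac{187 i \sqrt{14}}{4} \approx - 174.92 i$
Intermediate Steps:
$l = -11$
$u{\left(b \right)} = \sqrt{2} \sqrt{b}$ ($u{\left(b \right)} = \sqrt{2 b} = \sqrt{2} \sqrt{b}$)
$z = 4 i \sqrt{14}$ ($z = \sqrt{-221 - 3} = \sqrt{-224} = 4 i \sqrt{14} \approx 14.967 i$)
$l \left(u{\left(- \frac{7}{16} \right)} + z\right) = - 11 \left(\sqrt{2} \sqrt{- \frac{7}{16}} + 4 i \sqrt{14}\right) = - 11 \left(\sqrt{2} \frac{i \sqrt{7}}{4} + 4 i \sqrt{14}\right) = - 11 \left(\frac{i \sqrt{14}}{4} + 4 i \sqrt{14}\right) = - 11 \frac{17 i \sqrt{14}}{4} = - \frac{187 i \sqrt{14}}{4}$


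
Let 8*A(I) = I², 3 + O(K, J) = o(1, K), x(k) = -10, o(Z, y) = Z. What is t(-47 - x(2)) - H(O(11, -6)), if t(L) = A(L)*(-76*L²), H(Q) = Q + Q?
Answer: -35609051/2 ≈ -1.7805e+7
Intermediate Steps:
O(K, J) = -2 (O(K, J) = -3 + 1 = -2)
A(I) = I²/8
H(Q) = 2*Q
t(L) = -19*L⁴/2 (t(L) = (L²/8)*(-76*L²) = -19*L⁴/2)
t(-47 - x(2)) - H(O(11, -6)) = -19*(-47 - 1*(-10))⁴/2 - 2*(-2) = -19*(-47 + 10)⁴/2 - 1*(-4) = -19/2*(-37)⁴ + 4 = -19/2*1874161 + 4 = -35609059/2 + 4 = -35609051/2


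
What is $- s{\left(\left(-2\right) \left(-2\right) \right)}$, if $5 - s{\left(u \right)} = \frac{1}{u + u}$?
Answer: $- \frac{39}{8} \approx -4.875$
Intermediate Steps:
$s{\left(u \right)} = 5 - \frac{1}{2 u}$ ($s{\left(u \right)} = 5 - \frac{1}{u + u} = 5 - \frac{1}{2 u}$)
$- s{\left(\left(-2\right) \left(-2\right) \right)} = - (5 - \frac{1}{2 \left(\left(-2\right) \left(-2\right)\right)}) = - (5 - \frac{1}{2 \cdot 4}) = - (5 - \frac{1}{8}) = \left(-1\right) \frac{39}{8} = - \frac{39}{8}$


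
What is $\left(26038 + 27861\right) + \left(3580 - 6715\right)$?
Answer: $50764$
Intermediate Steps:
$\left(26038 + 27861\right) + \left(3580 - 6715\right) = 53899 - 3135 = 50764$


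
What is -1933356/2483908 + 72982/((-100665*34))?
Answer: -849800519102/1062681044985 ≈ -0.79968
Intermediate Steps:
-1933356/2483908 + 72982/((-100665*34)) = -1933356*1/2483908 + 72982/(-3422610) = -483339/620977 + 72982*(-1/3422610) = -483339/620977 - 36491/1711305 = -849800519102/1062681044985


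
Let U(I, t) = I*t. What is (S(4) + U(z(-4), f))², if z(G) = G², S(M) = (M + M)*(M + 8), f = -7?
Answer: 256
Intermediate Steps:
S(M) = 2*M*(8 + M) (S(M) = (2*M)*(8 + M) = 2*M*(8 + M))
(S(4) + U(z(-4), f))² = (2*4*(8 + 4) + (-4)²*(-7))² = (2*4*12 + 16*(-7))² = (96 - 112)² = (-16)² = 256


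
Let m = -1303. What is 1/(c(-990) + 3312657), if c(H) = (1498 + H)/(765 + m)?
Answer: 269/891104479 ≈ 3.0187e-7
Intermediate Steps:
c(H) = -749/269 - H/538 (c(H) = (1498 + H)/(765 - 1303) = (1498 + H)/(-538) = (1498 + H)*(-1/538) = -749/269 - H/538)
1/(c(-990) + 3312657) = 1/((-749/269 - 1/538*(-990)) + 3312657) = 1/((-749/269 + 495/269) + 3312657) = 1/(-254/269 + 3312657) = 1/(891104479/269) = 269/891104479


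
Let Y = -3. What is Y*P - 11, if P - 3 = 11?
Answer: -53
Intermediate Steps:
P = 14 (P = 3 + 11 = 14)
Y*P - 11 = -3*14 - 11 = -42 - 11 = -53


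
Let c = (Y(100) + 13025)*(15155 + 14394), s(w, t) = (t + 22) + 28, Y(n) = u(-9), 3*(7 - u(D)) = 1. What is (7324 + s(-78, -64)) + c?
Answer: 1155240085/3 ≈ 3.8508e+8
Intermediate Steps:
u(D) = 20/3 (u(D) = 7 - ⅓*1 = 7 - ⅓ = 20/3)
Y(n) = 20/3
s(w, t) = 50 + t (s(w, t) = (22 + t) + 28 = 50 + t)
c = 1155218155/3 (c = (20/3 + 13025)*(15155 + 14394) = (39095/3)*29549 = 1155218155/3 ≈ 3.8507e+8)
(7324 + s(-78, -64)) + c = (7324 + (50 - 64)) + 1155218155/3 = (7324 - 14) + 1155218155/3 = 7310 + 1155218155/3 = 1155240085/3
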